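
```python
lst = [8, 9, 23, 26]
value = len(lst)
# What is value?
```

Trace:
`lst = [8, 9, 23, 26]` → lst = [8, 9, 23, 26]
`value = len(lst)` → value = 4
So value = 4

Answer: 4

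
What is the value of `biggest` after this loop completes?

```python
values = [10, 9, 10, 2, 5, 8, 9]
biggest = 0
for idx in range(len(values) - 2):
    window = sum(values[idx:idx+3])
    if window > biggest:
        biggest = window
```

Max sum of 3-element window in [10, 9, 10, 2, 5, 8, 9]
`biggest` takes the values: 0 → 29

Answer: 29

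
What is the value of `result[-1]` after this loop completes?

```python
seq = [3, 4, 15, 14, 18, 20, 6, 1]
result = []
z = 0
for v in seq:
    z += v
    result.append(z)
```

Cumulative sum ends at 81
`result` takes the values: [] → [3] → [3, 7] → [3, 7, 22] → [3, 7, 22, 36] → [3, 7, 22, 36, 54] → [3, 7, 22, 36, 54, 74] → [3, 7, 22, 36, 54, 74, 80] → [3, 7, 22, 36, 54, 74, 80, 81]
So `result[-1]` = 81

Answer: 81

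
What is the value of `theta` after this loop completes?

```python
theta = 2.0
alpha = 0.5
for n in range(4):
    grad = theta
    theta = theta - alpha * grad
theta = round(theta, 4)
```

Gradient descent: w = 2.0 * (1 - 0.5)^4
`theta` takes the values: 2.0 → 1.0 → 0.5 → 0.25 → 0.125

Answer: 0.125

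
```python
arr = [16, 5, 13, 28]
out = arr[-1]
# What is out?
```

Trace:
`arr = [16, 5, 13, 28]` → arr = [16, 5, 13, 28]
`out = arr[-1]` → out = 28
So out = 28

Answer: 28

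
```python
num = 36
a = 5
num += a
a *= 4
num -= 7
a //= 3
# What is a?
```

Trace:
`num = 36` → num = 36
`a = 5` → a = 5
`num += a` → num = 41
`a *= 4` → a = 20
`num -= 7` → num = 34
`a //= 3` → a = 6
So a = 6

Answer: 6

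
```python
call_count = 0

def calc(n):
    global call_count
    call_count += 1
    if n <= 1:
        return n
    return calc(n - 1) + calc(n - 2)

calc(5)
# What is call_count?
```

Calls(n) = 1 + Calls(n-1) + Calls(n-2); Calls(0)=Calls(1)=1. For n=5 this gives 15.

Answer: 15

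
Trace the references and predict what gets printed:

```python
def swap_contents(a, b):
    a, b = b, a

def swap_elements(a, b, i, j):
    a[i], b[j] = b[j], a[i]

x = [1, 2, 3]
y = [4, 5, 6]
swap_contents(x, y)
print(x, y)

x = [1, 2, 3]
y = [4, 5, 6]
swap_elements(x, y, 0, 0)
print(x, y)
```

Key concept: parameter rebinding vs mutation.
Step by step:
`x = [1, 2, 3]` → x = [1, 2, 3]
`y = [4, 5, 6]` → y = [4, 5, 6]
`swap_contents(x, y)` → no visible change to tracked variables
`print(x, y)` → prints [1, 2, 3] [4, 5, 6]
`x = [1, 2, 3]` → x = [1, 2, 3]
`y = [4, 5, 6]` → y = [4, 5, 6]
`swap_elements(x, y, 0, 0)` → x = [4, 2, 3]; y = [1, 5, 6]
`print(x, y)` → prints [4, 2, 3] [1, 5, 6]

Answer:
[1, 2, 3] [4, 5, 6]
[4, 2, 3] [1, 5, 6]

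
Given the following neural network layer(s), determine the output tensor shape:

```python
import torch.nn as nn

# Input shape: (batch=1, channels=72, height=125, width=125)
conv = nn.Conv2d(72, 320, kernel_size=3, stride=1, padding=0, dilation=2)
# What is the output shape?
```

Input: (1, 72, 125, 125) -> Output: (1, 320, 121, 121)

Answer: (1, 320, 121, 121)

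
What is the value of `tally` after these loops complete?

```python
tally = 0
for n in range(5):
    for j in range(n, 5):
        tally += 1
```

Upper triangle: 5 + 4 + ... + 1
`tally` takes the values: 0 → 1 → 2 → 3 → 4 → 5 → 6 → 7 → 8 → 9 → 10 → 11 → 12 → 13 → 14 → 15

Answer: 15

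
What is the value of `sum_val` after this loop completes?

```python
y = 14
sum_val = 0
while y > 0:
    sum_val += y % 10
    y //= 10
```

Sum digits of 14
`sum_val` takes the values: 0 → 4 → 5

Answer: 5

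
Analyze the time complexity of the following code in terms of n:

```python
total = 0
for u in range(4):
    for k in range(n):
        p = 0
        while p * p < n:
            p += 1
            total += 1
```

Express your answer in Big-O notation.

Each loop level contributes: 1 × n × √n. Multiplying the contributions gives O(n√n).

Answer: O(n√n)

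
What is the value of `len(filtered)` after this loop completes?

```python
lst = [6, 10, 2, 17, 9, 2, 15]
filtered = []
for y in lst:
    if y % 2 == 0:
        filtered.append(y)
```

Count even numbers in [6, 10, 2, 17, 9, 2, 15]
`filtered` takes the values: [] → [6] → [6, 10] → [6, 10, 2] → [6, 10, 2, 2]
So `len(filtered)` = 4

Answer: 4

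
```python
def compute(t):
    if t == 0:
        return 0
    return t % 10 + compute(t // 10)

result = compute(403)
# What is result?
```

Sum of digits of 403: 3 + 0 + 4 = 7

Answer: 7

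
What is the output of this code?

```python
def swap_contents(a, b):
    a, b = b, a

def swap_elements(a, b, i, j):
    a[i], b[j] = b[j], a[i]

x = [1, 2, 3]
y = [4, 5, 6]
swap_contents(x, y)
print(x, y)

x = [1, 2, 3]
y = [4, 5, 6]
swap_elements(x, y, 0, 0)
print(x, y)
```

Key concept: parameter rebinding vs mutation.
Step by step:
`x = [1, 2, 3]` → x = [1, 2, 3]
`y = [4, 5, 6]` → y = [4, 5, 6]
`swap_contents(x, y)` → no visible change to tracked variables
`print(x, y)` → prints [1, 2, 3] [4, 5, 6]
`x = [1, 2, 3]` → x = [1, 2, 3]
`y = [4, 5, 6]` → y = [4, 5, 6]
`swap_elements(x, y, 0, 0)` → x = [4, 2, 3]; y = [1, 5, 6]
`print(x, y)` → prints [4, 2, 3] [1, 5, 6]

Answer:
[1, 2, 3] [4, 5, 6]
[4, 2, 3] [1, 5, 6]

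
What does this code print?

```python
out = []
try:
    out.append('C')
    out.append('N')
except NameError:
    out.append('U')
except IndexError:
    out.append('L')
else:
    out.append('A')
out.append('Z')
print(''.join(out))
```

Execution trace: 'C' (try body) → 'N' (try body, no exception) → 'A' (else) → 'Z' (after the try/except). Output: CNAZ

Answer: CNAZ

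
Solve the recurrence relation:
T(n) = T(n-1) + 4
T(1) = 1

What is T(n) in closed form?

Unrolling: T(n) = T(1) + 4·(n-1) = 1 + 4(n-1) = 4n - 3.

Answer: T(n) = 4n - 3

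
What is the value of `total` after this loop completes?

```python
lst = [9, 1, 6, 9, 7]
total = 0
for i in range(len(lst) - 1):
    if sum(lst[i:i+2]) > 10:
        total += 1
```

Count windows with sum > 10
`total` takes the values: 0 → 1 → 2

Answer: 2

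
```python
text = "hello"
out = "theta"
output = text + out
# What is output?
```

Trace:
`text = "hello"` → text = 'hello'
`out = "theta"` → out = 'theta'
`output = text + out` → output = 'hellotheta'
So output = 'hellotheta'

Answer: 'hellotheta'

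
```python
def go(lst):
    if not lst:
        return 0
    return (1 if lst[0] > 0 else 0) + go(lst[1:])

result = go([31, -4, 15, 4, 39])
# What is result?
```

Count of positive elements in [31, -4, 15, 4, 39] = 4

Answer: 4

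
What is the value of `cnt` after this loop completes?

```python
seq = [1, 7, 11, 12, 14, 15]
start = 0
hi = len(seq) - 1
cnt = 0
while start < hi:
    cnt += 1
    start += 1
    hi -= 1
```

Iterations until pointers meet (list length 6)
`cnt` takes the values: 0 → 1 → 2 → 3

Answer: 3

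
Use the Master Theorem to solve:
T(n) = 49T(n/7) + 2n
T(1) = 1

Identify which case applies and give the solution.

a=49, b=7, f(n)=2n. log_7(49) = 2. Since c=1 < 2, Case 1 applies: T(n) = Θ(n^log_b(a)) = O(n^2).

Answer: O(n^2) - Case 1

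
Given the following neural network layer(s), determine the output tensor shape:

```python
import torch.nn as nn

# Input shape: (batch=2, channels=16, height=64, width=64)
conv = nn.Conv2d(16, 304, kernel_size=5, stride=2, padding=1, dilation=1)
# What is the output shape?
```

Input: (2, 16, 64, 64) -> Output: (2, 304, 31, 31)

Answer: (2, 304, 31, 31)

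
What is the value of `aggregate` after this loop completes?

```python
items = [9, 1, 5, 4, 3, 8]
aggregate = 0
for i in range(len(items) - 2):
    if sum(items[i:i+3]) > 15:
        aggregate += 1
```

Count windows with sum > 15
`aggregate` takes the values: 0

Answer: 0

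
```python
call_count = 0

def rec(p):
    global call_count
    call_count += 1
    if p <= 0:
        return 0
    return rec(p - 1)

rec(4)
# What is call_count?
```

Linear recursion stepping by 1: 5 calls from p=4 down to ≤0.

Answer: 5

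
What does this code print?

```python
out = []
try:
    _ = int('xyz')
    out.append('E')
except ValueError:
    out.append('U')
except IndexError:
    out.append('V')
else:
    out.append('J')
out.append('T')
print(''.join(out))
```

Execution trace: 'U' (except ValueError) → 'T' (after the try/except). Output: UT

Answer: UT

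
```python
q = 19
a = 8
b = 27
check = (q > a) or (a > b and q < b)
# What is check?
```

Trace:
`q = 19` → q = 19
`a = 8` → a = 8
`b = 27` → b = 27
`check = (q > a) or (a > b and q < b)` → check = True
So check = True

Answer: True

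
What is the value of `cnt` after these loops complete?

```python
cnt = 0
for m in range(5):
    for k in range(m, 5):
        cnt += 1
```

Upper triangle: 5 + 4 + ... + 1
`cnt` takes the values: 0 → 1 → 2 → 3 → 4 → 5 → 6 → 7 → 8 → 9 → 10 → 11 → 12 → 13 → 14 → 15

Answer: 15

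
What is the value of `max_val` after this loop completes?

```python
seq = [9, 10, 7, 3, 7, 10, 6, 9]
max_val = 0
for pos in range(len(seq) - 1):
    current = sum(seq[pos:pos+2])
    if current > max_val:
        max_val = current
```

Max sum of 2-element window in [9, 10, 7, 3, 7, 10, 6, 9]
`max_val` takes the values: 0 → 19

Answer: 19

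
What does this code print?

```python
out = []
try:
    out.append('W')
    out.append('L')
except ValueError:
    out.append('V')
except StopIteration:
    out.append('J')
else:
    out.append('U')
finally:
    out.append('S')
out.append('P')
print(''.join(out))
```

Execution trace: 'W' (try body) → 'L' (try body, no exception) → 'U' (else) → 'S' (finally) → 'P' (after the try/except). Output: WLUSP

Answer: WLUSP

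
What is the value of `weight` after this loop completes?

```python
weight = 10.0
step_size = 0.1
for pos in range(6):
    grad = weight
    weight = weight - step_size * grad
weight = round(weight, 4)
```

Gradient descent: w = 10.0 * (1 - 0.1)^6
`weight` takes the values: 10.0 → 9.0 → 8.1 → 7.29 → 6.561 → 5.9049 → 5.31441 → 5.3144

Answer: 5.3144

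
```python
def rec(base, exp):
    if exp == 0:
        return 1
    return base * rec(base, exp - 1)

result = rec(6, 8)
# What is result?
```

rec(6, 8) = 6 * 6 * 6 * 6 * 6 * 6 * 6 * 6 = 1679616

Answer: 1679616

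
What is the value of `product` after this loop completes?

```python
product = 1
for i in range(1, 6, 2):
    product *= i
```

Product of 1, 3, 5, ... up to 5
`product` takes the values: 1 → 3 → 15

Answer: 15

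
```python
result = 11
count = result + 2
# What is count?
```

Trace:
`result = 11` → result = 11
`count = result + 2` → count = 13
So count = 13

Answer: 13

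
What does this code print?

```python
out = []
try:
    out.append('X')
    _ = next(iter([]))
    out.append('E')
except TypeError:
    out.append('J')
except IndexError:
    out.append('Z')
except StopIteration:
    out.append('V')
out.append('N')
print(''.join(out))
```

Execution trace: 'X' (try body) → 'V' (except StopIteration) → 'N' (after the try/except). Output: XVN

Answer: XVN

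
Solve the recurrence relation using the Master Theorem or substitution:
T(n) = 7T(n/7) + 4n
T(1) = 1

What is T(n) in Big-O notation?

By Master Theorem: a=7, b=7, f(n)=4n. Since log_7(7) = 1 and f(n) = Θ(n^1), Case 2 applies. T(n) = O(n log n).

Answer: O(n log n)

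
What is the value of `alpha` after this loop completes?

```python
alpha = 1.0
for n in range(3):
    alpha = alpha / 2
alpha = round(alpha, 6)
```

Halving LR 3 times: 1 / 2^3
`alpha` takes the values: 1.0 → 0.5 → 0.25 → 0.125

Answer: 0.125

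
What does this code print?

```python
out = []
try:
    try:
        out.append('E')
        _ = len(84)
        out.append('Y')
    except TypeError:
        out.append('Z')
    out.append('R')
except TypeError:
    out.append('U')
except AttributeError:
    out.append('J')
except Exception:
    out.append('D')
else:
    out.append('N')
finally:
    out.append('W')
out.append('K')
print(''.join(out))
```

Execution trace: 'E' (inner try body) → 'Z' (inner except TypeError) → 'R' (try body, no exception) → 'N' (else) → 'W' (finally) → 'K' (after the try/except). Output: EZRNWK

Answer: EZRNWK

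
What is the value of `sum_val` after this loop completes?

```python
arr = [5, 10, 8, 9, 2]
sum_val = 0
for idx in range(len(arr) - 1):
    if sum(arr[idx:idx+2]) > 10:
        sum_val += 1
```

Count windows with sum > 10
`sum_val` takes the values: 0 → 1 → 2 → 3 → 4

Answer: 4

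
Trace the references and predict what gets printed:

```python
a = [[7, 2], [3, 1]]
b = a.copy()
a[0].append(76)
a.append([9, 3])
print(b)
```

Key concept: shallow copy with nested lists.
Step by step:
`a = [[7, 2], [3, 1]]` → a = [[7, 2], [3, 1]]
`b = a.copy()` → b = [[7, 2], [3, 1]]
`a[0].append(76)` → a = [[7, 2, 76], [3, 1]]; b = [[7, 2, 76], [3, 1]]
`a.append([9, 3])` → a = [[7, 2, 76], [3, 1], [9, 3]]
`print(b)` → prints [[7, 2, 76], [3, 1]]

Answer: [[7, 2, 76], [3, 1]]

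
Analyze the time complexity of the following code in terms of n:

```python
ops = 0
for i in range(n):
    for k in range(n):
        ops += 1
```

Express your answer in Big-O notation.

Each loop level contributes: n × n. Multiplying the contributions gives O(n^2).

Answer: O(n^2)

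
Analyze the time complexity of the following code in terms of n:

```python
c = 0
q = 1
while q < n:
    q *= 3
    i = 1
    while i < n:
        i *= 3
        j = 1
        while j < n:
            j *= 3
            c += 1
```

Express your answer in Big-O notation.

Each loop level contributes: log n × log n × log n. Multiplying the contributions gives O(log^3 n).

Answer: O(log^3 n)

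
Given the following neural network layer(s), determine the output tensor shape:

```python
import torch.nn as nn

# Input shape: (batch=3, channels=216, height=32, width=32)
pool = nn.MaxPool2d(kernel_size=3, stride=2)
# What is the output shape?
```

Input: (3, 216, 32, 32) -> Output: (3, 216, 15, 15)

Answer: (3, 216, 15, 15)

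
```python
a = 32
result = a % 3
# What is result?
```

Trace:
`a = 32` → a = 32
`result = a % 3` → result = 2
So result = 2

Answer: 2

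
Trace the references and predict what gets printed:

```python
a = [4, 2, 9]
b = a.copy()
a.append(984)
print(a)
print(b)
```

Key concept: list.copy() creates independent copy.
Step by step:
`a = [4, 2, 9]` → a = [4, 2, 9]
`b = a.copy()` → b = [4, 2, 9]
`a.append(984)` → a = [4, 2, 9, 984]
`print(a)` → prints [4, 2, 9, 984]
`print(b)` → prints [4, 2, 9]

Answer:
[4, 2, 9, 984]
[4, 2, 9]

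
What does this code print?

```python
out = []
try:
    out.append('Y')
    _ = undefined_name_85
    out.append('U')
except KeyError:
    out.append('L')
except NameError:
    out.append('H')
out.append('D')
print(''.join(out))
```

Execution trace: 'Y' (try body) → 'H' (except NameError) → 'D' (after the try/except). Output: YHD

Answer: YHD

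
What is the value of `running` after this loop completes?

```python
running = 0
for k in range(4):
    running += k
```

Sum of 0 to 3 = 6
`running` takes the values: 0 → 1 → 3 → 6

Answer: 6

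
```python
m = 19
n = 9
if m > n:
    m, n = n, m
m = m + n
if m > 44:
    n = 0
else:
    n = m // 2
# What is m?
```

Trace:
`m = 19` → m = 19
`n = 9` → n = 9
`if m > n: ...` → m > n is True → m = 9; n = 19
`m = m + n` → m = 28
`if m > 44: ...` → m > 44 is False, take else branch → n = 14
So m = 28

Answer: 28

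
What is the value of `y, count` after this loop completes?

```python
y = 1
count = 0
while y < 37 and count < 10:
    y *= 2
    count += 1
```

Double until >= 37 or 10 iterations
`y, count` takes the values: (1, 0) → (2, 0) → (2, 1) → (4, 1) → (4, 2) → (8, 2) → (8, 3) → (16, 3) → (16, 4) → (32, 4) → (32, 5) → (64, 5) → (64, 6)

Answer: 64, 6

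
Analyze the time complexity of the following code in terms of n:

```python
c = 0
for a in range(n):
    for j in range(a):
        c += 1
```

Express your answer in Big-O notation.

Each loop level contributes: n × n. Multiplying the contributions gives O(n^2).

Answer: O(n^2)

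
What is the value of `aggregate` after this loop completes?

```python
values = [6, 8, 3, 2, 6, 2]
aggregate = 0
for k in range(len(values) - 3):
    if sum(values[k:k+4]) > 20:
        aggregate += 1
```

Count windows with sum > 20
`aggregate` takes the values: 0

Answer: 0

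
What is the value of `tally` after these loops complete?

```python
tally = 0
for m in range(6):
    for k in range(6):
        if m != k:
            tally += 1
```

6² - 6 (exclude diagonal)
`tally` takes the values: 0 → 1 → 2 → 3 → 4 → 5 → 6 → 7 → 8 → 9 → 10 → 11 → 12 → 13 → 14 → 15 → 16 → 17 → 18 → 19 → 20 → 21 → 22 → 23 → 24 → 25 → 26 → 27 → 28 → 29 → 30

Answer: 30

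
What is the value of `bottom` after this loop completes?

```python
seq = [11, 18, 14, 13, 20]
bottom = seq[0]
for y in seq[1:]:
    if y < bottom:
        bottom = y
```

Minimum of [11, 18, 14, 13, 20]
`bottom` takes the values: 11

Answer: 11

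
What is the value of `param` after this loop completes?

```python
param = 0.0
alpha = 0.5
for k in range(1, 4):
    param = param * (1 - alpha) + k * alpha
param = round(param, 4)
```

Moving average with lr=0.5
`param` takes the values: 0.0 → 0.5 → 1.25 → 2.125

Answer: 2.125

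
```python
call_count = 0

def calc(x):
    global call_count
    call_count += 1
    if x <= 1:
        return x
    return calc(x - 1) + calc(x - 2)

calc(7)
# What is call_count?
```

Calls(x) = 1 + Calls(x-1) + Calls(x-2); Calls(0)=Calls(1)=1. For x=7 this gives 41.

Answer: 41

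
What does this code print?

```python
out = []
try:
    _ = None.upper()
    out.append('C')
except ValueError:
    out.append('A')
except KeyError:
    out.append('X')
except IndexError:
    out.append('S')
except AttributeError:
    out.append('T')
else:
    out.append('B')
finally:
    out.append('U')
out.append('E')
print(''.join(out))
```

Execution trace: 'T' (except AttributeError) → 'U' (finally) → 'E' (after the try/except). Output: TUE

Answer: TUE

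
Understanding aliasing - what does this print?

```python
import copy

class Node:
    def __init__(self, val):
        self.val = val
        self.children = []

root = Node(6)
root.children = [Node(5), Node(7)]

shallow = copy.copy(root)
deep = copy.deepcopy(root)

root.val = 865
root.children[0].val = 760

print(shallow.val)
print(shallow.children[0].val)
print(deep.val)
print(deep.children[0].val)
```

Key concept: deep copy with custom objects.
Step by step:
`root = Node(6)` → root = Node(val=6, children=[])
`root.children = [Node(5), Node(7)]` → root = Node(val=6, children=[Node(val=5, children=[]), Node(val=7, children=[])])
`shallow = copy.copy(root)` → shallow = Node(val=6, children=[Node(val=5, children=[]), Node(val=7, children=[])])
`deep = copy.deepcopy(root)` → deep = Node(val=6, children=[Node(val=5, children=[]), Node(val=7, children=[])])
`root.val = 865` → root = Node(val=865, children=[Node(val=5, children=[]), Node(val=7, children=[])])
`root.children[0].val = 760` → root = Node(val=865, children=[Node(val=760, children=[]), Node(val=7, children=[])]); shallow = Node(val=6, children=[Node(val=760, children=[]), Node(val=7, children=[])])
`print(shallow.val)` → prints 6
`print(shallow.children[0].val)` → prints 760
`print(deep.val)` → prints 6
`print(deep.children[0].val)` → prints 5

Answer:
6
760
6
5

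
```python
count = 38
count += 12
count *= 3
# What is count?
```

Trace:
`count = 38` → count = 38
`count += 12` → count = 50
`count *= 3` → count = 150
So count = 150

Answer: 150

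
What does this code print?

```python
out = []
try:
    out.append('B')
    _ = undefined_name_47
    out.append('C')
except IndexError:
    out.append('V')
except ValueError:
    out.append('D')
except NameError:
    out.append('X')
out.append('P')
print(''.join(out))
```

Execution trace: 'B' (try body) → 'X' (except NameError) → 'P' (after the try/except). Output: BXP

Answer: BXP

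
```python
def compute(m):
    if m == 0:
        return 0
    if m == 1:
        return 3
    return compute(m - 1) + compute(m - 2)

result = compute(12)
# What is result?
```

Build up from base cases: compute(0)=0, compute(1)=3, compute(2)=3, compute(3)=6, compute(4)=9, compute(5)=15, compute(6)=24, ..., compute(12)=432

Answer: 432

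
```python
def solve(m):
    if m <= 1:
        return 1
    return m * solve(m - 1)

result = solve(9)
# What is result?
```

solve(9) = 9 * 8 * 7 * 6 * 5 * 4 * 3 * 2 * 1 = 362880

Answer: 362880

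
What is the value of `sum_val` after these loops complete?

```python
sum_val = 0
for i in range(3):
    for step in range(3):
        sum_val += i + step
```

Sum of all i+step for i,step in 3x3
`sum_val` takes the values: 0 → 1 → 3 → 4 → 6 → 9 → 11 → 14 → 18

Answer: 18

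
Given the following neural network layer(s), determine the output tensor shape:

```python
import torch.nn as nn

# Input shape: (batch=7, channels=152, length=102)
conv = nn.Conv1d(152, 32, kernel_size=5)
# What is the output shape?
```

Input: (7, 152, 102) -> Output: (7, 32, 98)

Answer: (7, 32, 98)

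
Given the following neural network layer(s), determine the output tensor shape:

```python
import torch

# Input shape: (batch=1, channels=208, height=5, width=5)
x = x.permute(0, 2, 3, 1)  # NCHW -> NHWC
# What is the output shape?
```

Input: (1, 208, 5, 5) -> Output: (1, 5, 5, 208)

Answer: (1, 5, 5, 208)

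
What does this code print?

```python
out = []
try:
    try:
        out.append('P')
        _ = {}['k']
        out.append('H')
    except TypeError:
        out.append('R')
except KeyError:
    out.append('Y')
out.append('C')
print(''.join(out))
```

Execution trace: 'P' (try body) → 'Y' (outer except KeyError) → 'C' (after the try/except). Output: PYC

Answer: PYC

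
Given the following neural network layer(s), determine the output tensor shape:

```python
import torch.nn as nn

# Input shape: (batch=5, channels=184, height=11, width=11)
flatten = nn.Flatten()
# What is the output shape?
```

Input: (5, 184, 11, 11) -> Output: (5, 22264)

Answer: (5, 22264)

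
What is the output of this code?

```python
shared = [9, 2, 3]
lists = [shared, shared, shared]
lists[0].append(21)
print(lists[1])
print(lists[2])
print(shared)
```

Key concept: list of same reference.
Step by step:
`shared = [9, 2, 3]` → shared = [9, 2, 3]
`lists = [shared, shared, shared]` → lists = [[9, 2, 3], [9, 2, 3], [9, 2, 3]]
`lists[0].append(21)` → shared = [9, 2, 3, 21]; lists = [[9, 2, 3, 21], [9, 2, 3, 21], [9, 2, 3, 21]]
`print(lists[1])` → prints [9, 2, 3, 21]
`print(lists[2])` → prints [9, 2, 3, 21]
`print(shared)` → prints [9, 2, 3, 21]

Answer:
[9, 2, 3, 21]
[9, 2, 3, 21]
[9, 2, 3, 21]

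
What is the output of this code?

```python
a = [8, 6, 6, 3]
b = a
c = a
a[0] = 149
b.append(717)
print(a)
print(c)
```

Key concept: multiple aliases.
Step by step:
`a = [8, 6, 6, 3]` → a = [8, 6, 6, 3]
`b = a` → b = [8, 6, 6, 3] (same object as a)
`c = a` → c = [8, 6, 6, 3] (same object as a, b)
`a[0] = 149` → a = [149, 6, 6, 3] (same object as b, c); b = [149, 6, 6, 3] (same object as a, c); c = [149, 6, 6, 3] (same object as a, b)
`b.append(717)` → a = [149, 6, 6, 3, 717] (same object as b, c); b = [149, 6, 6, 3, 717] (same object as a, c); c = [149, 6, 6, 3, 717] (same object as a, b)
`print(a)` → prints [149, 6, 6, 3, 717]
`print(c)` → prints [149, 6, 6, 3, 717]

Answer:
[149, 6, 6, 3, 717]
[149, 6, 6, 3, 717]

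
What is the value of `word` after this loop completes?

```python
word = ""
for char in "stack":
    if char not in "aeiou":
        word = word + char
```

Remove vowels from 'stack'
`word` takes the values: "" → "s" → "st" → "stc" → "stck"

Answer: "stck"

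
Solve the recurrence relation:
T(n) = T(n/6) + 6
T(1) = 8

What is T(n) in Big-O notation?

Each step divides n by 6 and adds 6. After log_6(n) steps we reach T(1)=8. So T(n) = 6·log_6(n) + 8 = O(log n).

Answer: O(log n)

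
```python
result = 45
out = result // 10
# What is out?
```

Trace:
`result = 45` → result = 45
`out = result // 10` → out = 4
So out = 4

Answer: 4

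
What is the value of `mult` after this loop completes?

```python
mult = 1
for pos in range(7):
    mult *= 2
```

2^7 = 128
`mult` takes the values: 1 → 2 → 4 → 8 → 16 → 32 → 64 → 128

Answer: 128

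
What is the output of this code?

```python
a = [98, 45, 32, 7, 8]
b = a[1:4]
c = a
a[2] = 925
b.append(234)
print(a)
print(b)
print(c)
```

Key concept: slice vs alias.
Step by step:
`a = [98, 45, 32, 7, 8]` → a = [98, 45, 32, 7, 8]
`b = a[1:4]` → b = [45, 32, 7]
`c = a` → c = [98, 45, 32, 7, 8] (same object as a)
`a[2] = 925` → a = [98, 45, 925, 7, 8] (same object as c); c = [98, 45, 925, 7, 8] (same object as a)
`b.append(234)` → b = [45, 32, 7, 234]
`print(a)` → prints [98, 45, 925, 7, 8]
`print(b)` → prints [45, 32, 7, 234]
`print(c)` → prints [98, 45, 925, 7, 8]

Answer:
[98, 45, 925, 7, 8]
[45, 32, 7, 234]
[98, 45, 925, 7, 8]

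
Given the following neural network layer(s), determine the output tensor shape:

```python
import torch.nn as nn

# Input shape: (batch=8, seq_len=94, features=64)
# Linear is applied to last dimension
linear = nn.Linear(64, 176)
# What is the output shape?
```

Input: (8, 94, 64) -> Output: (8, 94, 176)

Answer: (8, 94, 176)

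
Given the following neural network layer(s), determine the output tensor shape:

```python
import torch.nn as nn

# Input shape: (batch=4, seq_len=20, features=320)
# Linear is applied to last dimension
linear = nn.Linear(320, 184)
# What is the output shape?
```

Input: (4, 20, 320) -> Output: (4, 20, 184)

Answer: (4, 20, 184)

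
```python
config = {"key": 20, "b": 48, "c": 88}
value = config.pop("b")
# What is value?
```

Trace:
`config = {"key": 20, "b": 48, "c": 88}` → config = {'key': 20, 'b': 48, 'c': 88}
`value = config.pop("b")` → config = {'key': 20, 'c': 88}; value = 48
So value = 48

Answer: 48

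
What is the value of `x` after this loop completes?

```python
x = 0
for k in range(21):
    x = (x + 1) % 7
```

Increment mod 7, 21 times = 0
`x` takes the values: 0 → 1 → 2 → 3 → 4 → 5 → 6 → 0 → 1 → 2 → 3 → 4 → 5 → 6 → 0 → 1 → 2 → 3 → 4 → 5 → 6 → 0

Answer: 0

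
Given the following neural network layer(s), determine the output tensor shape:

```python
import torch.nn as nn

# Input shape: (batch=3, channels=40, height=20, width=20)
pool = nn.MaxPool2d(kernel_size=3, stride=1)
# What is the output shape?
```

Input: (3, 40, 20, 20) -> Output: (3, 40, 18, 18)

Answer: (3, 40, 18, 18)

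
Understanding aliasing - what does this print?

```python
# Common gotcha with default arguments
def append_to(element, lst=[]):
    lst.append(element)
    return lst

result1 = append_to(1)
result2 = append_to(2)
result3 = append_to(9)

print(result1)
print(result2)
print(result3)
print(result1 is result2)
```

Key concept: mutable default argument gotcha.
Step by step:
`result1 = append_to(1)` → result1 = [1]
`result2 = append_to(2)` → result1 = [1, 2] (same object as result2); result2 = [1, 2] (same object as result1)
`result3 = append_to(9)` → result1 = [1, 2, 9] (same object as result2, result3); result2 = [1, 2, 9] (same object as result1, result3); result3 = [1, 2, 9] (same object as result1, result2)
`print(result1)` → prints [1, 2, 9]
`print(result2)` → prints [1, 2, 9]
`print(result3)` → prints [1, 2, 9]
`print(result1 is result2)` → prints True

Answer:
[1, 2, 9]
[1, 2, 9]
[1, 2, 9]
True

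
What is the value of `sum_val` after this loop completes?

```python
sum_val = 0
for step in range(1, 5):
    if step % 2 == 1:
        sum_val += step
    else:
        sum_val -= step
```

Add odd, subtract even
`sum_val` takes the values: 0 → 1 → -1 → 2 → -2

Answer: -2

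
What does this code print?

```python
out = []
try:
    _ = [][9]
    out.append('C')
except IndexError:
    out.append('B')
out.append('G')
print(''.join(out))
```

Execution trace: 'B' (except IndexError) → 'G' (after the try/except). Output: BG

Answer: BG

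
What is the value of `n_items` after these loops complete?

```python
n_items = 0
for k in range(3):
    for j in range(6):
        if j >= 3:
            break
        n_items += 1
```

Inner breaks at 3, outer runs 3 times
`n_items` takes the values: 0 → 1 → 2 → 3 → 4 → 5 → 6 → 7 → 8 → 9

Answer: 9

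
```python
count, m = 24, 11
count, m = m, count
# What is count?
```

Trace:
`count, m = 24, 11` → count = 24; m = 11
`count, m = m, count` → count = 11; m = 24
So count = 11

Answer: 11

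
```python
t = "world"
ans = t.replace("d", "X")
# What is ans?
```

Trace:
`t = "world"` → t = 'world'
`ans = t.replace("d", "X")` → ans = 'worlX'
So ans = 'worlX'

Answer: 'worlX'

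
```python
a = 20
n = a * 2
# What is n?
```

Trace:
`a = 20` → a = 20
`n = a * 2` → n = 40
So n = 40

Answer: 40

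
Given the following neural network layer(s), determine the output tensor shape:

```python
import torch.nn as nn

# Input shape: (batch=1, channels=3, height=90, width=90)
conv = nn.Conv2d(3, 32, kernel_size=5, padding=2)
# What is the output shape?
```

Input: (1, 3, 90, 90) -> Output: (1, 32, 90, 90)

Answer: (1, 32, 90, 90)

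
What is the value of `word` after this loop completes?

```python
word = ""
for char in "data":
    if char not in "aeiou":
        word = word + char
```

Remove vowels from 'data'
`word` takes the values: "" → "d" → "dt"

Answer: "dt"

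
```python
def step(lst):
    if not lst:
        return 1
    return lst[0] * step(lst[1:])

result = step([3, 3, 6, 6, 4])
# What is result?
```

Product over [3, 3, 6, 6, 4] = 3 * 3 * 6 * 6 * 4 = 1296

Answer: 1296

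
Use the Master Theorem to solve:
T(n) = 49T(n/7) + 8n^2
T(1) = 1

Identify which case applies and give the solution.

a=49, b=7, f(n)=8n^2. log_7(49) = 2. Since c=2 = 2, Case 2 applies: T(n) = Θ(n^log_b(a) · log n) = O(n^2 log n).

Answer: O(n^2 log n) - Case 2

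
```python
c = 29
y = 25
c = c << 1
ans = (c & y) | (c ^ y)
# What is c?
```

Trace:
`c = 29` → c = 29
`y = 25` → y = 25
`c = c << 1` → c = 58
`ans = (c & y) | (c ^ y)` → ans = 59
So c = 58

Answer: 58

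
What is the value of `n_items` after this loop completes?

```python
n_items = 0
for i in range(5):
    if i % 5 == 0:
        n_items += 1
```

Count numbers divisible by 5 in range(5)
`n_items` takes the values: 0 → 1

Answer: 1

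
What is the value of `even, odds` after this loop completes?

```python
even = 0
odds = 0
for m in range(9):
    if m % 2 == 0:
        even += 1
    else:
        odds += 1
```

Count evens and odds in range(9)
`even, odds` takes the values: (0, 0) → (1, 0) → (1, 1) → (2, 1) → (2, 2) → (3, 2) → (3, 3) → (4, 3) → (4, 4) → (5, 4)

Answer: 5, 4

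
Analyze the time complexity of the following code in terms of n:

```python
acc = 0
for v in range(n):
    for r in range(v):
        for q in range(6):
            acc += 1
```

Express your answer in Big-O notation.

Each loop level contributes: n × n × 1. Multiplying the contributions gives O(n^2).

Answer: O(n^2)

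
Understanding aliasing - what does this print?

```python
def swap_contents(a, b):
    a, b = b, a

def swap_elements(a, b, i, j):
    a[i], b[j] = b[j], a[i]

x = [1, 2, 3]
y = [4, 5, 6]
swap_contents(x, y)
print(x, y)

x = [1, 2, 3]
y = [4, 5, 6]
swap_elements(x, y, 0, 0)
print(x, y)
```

Key concept: parameter rebinding vs mutation.
Step by step:
`x = [1, 2, 3]` → x = [1, 2, 3]
`y = [4, 5, 6]` → y = [4, 5, 6]
`swap_contents(x, y)` → no visible change to tracked variables
`print(x, y)` → prints [1, 2, 3] [4, 5, 6]
`x = [1, 2, 3]` → x = [1, 2, 3]
`y = [4, 5, 6]` → y = [4, 5, 6]
`swap_elements(x, y, 0, 0)` → x = [4, 2, 3]; y = [1, 5, 6]
`print(x, y)` → prints [4, 2, 3] [1, 5, 6]

Answer:
[1, 2, 3] [4, 5, 6]
[4, 2, 3] [1, 5, 6]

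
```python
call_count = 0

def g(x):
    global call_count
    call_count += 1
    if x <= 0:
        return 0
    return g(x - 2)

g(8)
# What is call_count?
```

Linear recursion stepping by 2: 5 calls from x=8 down to ≤0.

Answer: 5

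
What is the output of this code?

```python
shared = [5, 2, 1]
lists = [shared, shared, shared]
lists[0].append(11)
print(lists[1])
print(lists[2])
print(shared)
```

Key concept: list of same reference.
Step by step:
`shared = [5, 2, 1]` → shared = [5, 2, 1]
`lists = [shared, shared, shared]` → lists = [[5, 2, 1], [5, 2, 1], [5, 2, 1]]
`lists[0].append(11)` → shared = [5, 2, 1, 11]; lists = [[5, 2, 1, 11], [5, 2, 1, 11], [5, 2, 1, 11]]
`print(lists[1])` → prints [5, 2, 1, 11]
`print(lists[2])` → prints [5, 2, 1, 11]
`print(shared)` → prints [5, 2, 1, 11]

Answer:
[5, 2, 1, 11]
[5, 2, 1, 11]
[5, 2, 1, 11]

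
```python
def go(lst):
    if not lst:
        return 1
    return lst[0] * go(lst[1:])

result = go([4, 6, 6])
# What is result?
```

Product over [4, 6, 6] = 4 * 6 * 6 = 144

Answer: 144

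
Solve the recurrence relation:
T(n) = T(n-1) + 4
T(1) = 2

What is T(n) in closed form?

Unrolling: T(n) = T(1) + 4·(n-1) = 2 + 4(n-1) = 4n - 2.

Answer: T(n) = 4n - 2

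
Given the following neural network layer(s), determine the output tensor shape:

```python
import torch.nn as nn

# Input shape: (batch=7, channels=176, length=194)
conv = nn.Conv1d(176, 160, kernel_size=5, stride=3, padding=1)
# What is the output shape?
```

Input: (7, 176, 194) -> Output: (7, 160, 64)

Answer: (7, 160, 64)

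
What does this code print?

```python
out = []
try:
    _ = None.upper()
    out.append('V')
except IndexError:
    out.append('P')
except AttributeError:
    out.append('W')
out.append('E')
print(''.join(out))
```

Execution trace: 'W' (except AttributeError) → 'E' (after the try/except). Output: WE

Answer: WE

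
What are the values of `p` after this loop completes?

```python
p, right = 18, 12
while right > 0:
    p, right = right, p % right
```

GCD of 18 and 12
`p` takes the values: 18 → 12 → 6

Answer: 6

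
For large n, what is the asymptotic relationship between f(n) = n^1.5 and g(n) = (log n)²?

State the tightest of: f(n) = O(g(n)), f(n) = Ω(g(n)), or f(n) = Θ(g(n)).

n^1.5 vs (log n)²: f(n) = Ω(g(n)) but not O(g(n)) — n^1.5 grows strictly faster than (log n)².

Answer: f(n) = Ω(g(n)) but not O(g(n)) — n^1.5 grows strictly faster than (log n)².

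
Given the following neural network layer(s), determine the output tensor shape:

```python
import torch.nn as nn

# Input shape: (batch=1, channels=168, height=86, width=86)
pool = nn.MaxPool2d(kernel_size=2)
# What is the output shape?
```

Input: (1, 168, 86, 86) -> Output: (1, 168, 43, 43)

Answer: (1, 168, 43, 43)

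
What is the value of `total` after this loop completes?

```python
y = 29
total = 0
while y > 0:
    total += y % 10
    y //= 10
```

Sum digits of 29
`total` takes the values: 0 → 9 → 11

Answer: 11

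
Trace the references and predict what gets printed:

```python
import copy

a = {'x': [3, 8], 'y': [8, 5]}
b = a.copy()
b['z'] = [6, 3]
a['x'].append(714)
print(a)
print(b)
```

Key concept: shallow copy of dict with mutable values.
Step by step:
`a = {'x': [3, 8], 'y': [8, 5]}` → a = {'x': [3, 8], 'y': [8, 5]}
`b = a.copy()` → b = {'x': [3, 8], 'y': [8, 5]}
`b['z'] = [6, 3]` → b = {'x': [3, 8], 'y': [8, 5], 'z': [6, 3]}
`a['x'].append(714)` → a = {'x': [3, 8, 714], 'y': [8, 5]}; b = {'x': [3, 8, 714], 'y': [8, 5], 'z': [6, 3]}
`print(a)` → prints {'x': [3, 8, 714], 'y': [8, 5]}
`print(b)` → prints {'x': [3, 8, 714], 'y': [8, 5], 'z': [6, 3]}

Answer:
{'x': [3, 8, 714], 'y': [8, 5]}
{'x': [3, 8, 714], 'y': [8, 5], 'z': [6, 3]}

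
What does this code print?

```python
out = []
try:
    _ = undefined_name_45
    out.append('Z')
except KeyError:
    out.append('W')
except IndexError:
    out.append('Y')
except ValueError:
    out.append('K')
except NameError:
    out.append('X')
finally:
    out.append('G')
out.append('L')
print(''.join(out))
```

Execution trace: 'X' (except NameError) → 'G' (finally) → 'L' (after the try/except). Output: XGL

Answer: XGL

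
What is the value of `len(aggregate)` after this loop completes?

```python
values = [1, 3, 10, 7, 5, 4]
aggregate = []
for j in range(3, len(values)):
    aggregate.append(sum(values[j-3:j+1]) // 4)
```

Number of 4-element averages
`aggregate` takes the values: [] → [5] → [5, 6] → [5, 6, 6]
So `len(aggregate)` = 3

Answer: 3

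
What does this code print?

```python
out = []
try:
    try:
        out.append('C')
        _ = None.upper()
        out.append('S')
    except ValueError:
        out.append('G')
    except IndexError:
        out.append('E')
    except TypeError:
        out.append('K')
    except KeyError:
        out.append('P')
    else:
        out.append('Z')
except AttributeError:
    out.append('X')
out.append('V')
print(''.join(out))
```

Execution trace: 'C' (try body) → 'X' (outer except AttributeError) → 'V' (after the try/except). Output: CXV

Answer: CXV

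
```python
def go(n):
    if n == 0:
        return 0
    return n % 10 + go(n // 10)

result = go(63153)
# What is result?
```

Sum of digits of 63153: 3 + 5 + 1 + 3 + 6 = 18

Answer: 18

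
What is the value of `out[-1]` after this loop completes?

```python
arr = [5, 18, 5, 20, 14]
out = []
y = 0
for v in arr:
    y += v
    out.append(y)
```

Cumulative sum ends at 62
`out` takes the values: [] → [5] → [5, 23] → [5, 23, 28] → [5, 23, 28, 48] → [5, 23, 28, 48, 62]
So `out[-1]` = 62

Answer: 62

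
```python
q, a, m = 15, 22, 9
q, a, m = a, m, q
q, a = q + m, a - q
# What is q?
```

Trace:
`q, a, m = 15, 22, 9` → q = 15; a = 22; m = 9
`q, a, m = a, m, q` → q = 22; a = 9; m = 15
`q, a = q + m, a - q` → q = 37; a = -13
So q = 37

Answer: 37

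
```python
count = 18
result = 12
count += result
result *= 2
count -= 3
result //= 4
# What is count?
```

Trace:
`count = 18` → count = 18
`result = 12` → result = 12
`count += result` → count = 30
`result *= 2` → result = 24
`count -= 3` → count = 27
`result //= 4` → result = 6
So count = 27

Answer: 27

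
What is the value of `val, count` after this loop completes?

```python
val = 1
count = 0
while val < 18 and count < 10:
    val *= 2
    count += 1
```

Double until >= 18 or 10 iterations
`val, count` takes the values: (1, 0) → (2, 0) → (2, 1) → (4, 1) → (4, 2) → (8, 2) → (8, 3) → (16, 3) → (16, 4) → (32, 4) → (32, 5)

Answer: 32, 5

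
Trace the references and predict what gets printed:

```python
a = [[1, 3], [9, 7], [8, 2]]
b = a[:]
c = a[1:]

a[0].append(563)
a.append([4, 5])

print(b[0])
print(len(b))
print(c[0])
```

Key concept: slice with nested mutation.
Step by step:
`a = [[1, 3], [9, 7], [8, 2]]` → a = [[1, 3], [9, 7], [8, 2]]
`b = a[:]` → b = [[1, 3], [9, 7], [8, 2]]
`c = a[1:]` → c = [[9, 7], [8, 2]]
`a[0].append(563)` → a = [[1, 3, 563], [9, 7], [8, 2]]; b = [[1, 3, 563], [9, 7], [8, 2]]
`a.append([4, 5])` → a = [[1, 3, 563], [9, 7], [8, 2], [4, 5]]
`print(b[0])` → prints [1, 3, 563]
`print(len(b))` → prints 3
`print(c[0])` → prints [9, 7]

Answer:
[1, 3, 563]
3
[9, 7]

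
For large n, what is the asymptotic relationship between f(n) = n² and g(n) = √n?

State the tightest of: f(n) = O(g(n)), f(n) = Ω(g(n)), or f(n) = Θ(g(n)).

n² vs √n: f(n) = Ω(g(n)) but not O(g(n)) — n² grows strictly faster than √n.

Answer: f(n) = Ω(g(n)) but not O(g(n)) — n² grows strictly faster than √n.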